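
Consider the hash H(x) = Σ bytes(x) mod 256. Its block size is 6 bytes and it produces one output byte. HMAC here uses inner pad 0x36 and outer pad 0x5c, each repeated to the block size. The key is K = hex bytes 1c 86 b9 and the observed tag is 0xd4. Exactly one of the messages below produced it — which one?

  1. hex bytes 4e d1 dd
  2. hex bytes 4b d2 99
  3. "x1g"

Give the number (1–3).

2

Key hex bytes 1c 86 b9 is 3 bytes ≤ B = 6; zero-pad to 6 bytes: K' = 1c 86 b9 00 00 00.
K' ⊕ ipad = 2a b0 8f 36 36 36; K' ⊕ opad = 40 da e5 5c 5c 5c.
m1: inner = H(2a b0 8f 36 36 36 4e d1 dd) = 07; tag = H(40 da e5 5c 5c 5c 07) = 1a
m2: inner = H(2a b0 8f 36 36 36 4b d2 99) = c1; tag = H(40 da e5 5c 5c 5c c1) = d4 ← matches
m3: inner = H(2a b0 8f 36 36 36 78 31 67) = 1b; tag = H(40 da e5 5c 5c 5c 1b) = 2e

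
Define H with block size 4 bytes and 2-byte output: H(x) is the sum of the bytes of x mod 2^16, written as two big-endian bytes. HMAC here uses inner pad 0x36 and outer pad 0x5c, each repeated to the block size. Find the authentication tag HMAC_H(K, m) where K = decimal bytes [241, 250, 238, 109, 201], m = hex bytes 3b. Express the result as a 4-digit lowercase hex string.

0176

Key decimal bytes [241, 250, 238, 109, 201] = f1 fa ee 6d c9 is 5 bytes > B = 4, so hash it first: H(key) = 04 0f, then zero-pad to 4 bytes: K' = 04 0f 00 00.
K' ⊕ ipad = 32 39 36 36.  K' ⊕ opad = 58 53 5c 5c.
Inner input = (K'⊕ipad) ∥ m = 32 39 36 36 ∥ 3b.
Inner hash: sum = 50+57+54+54+59 = 274 → 01 12.
Outer input = (K'⊕opad) ∥ inner = 58 53 5c 5c ∥ 01 12.
Outer hash (tag): sum = 88+83+92+92+1+18 = 374 → 01 76.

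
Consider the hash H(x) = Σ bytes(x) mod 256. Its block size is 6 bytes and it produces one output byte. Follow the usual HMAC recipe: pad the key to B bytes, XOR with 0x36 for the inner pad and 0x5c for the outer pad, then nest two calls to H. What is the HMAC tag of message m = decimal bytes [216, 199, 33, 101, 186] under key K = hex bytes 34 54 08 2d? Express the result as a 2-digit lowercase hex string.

Key hex bytes 34 54 08 2d is 4 bytes ≤ B = 6; zero-pad to 6 bytes: K' = 34 54 08 2d 00 00.
K' ⊕ ipad = 02 62 3e 1b 36 36.  K' ⊕ opad = 68 08 54 71 5c 5c.
Inner input = (K'⊕ipad) ∥ m = 02 62 3e 1b 36 36 ∥ d8 c7 21 65 ba.
Inner hash: sum = 2+98+62+27+54+54+216+199+33+101+186 = 1032; mod 256 = 8 → 08.
Outer input = (K'⊕opad) ∥ inner = 68 08 54 71 5c 5c ∥ 08.
Outer hash (tag): sum = 104+8+84+113+92+92+8 = 501; mod 256 = 245 → f5.

f5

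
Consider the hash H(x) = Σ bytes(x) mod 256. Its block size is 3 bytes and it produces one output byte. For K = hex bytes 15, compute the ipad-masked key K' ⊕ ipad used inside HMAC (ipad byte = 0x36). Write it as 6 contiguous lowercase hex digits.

Key hex bytes 15 is 1 byte ≤ B = 3; zero-pad to 3 bytes: K' = 15 00 00.
XOR each byte with 0x36: 15⊕36=23, 00⊕36=36, 00⊕36=36.

233636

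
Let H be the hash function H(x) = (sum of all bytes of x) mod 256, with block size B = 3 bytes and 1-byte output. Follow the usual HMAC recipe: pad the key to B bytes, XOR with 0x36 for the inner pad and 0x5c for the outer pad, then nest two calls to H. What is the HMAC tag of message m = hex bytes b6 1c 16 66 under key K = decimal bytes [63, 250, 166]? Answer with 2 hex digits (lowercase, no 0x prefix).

b6

Key decimal bytes [63, 250, 166] = 3f fa a6 is exactly B = 3 bytes: K' = 3f fa a6.
K' ⊕ ipad = 09 cc 90.  K' ⊕ opad = 63 a6 fa.
Inner input = (K'⊕ipad) ∥ m = 09 cc 90 ∥ b6 1c 16 66.
Inner hash: sum = 9+204+144+182+28+22+102 = 691; mod 256 = 179 → b3.
Outer input = (K'⊕opad) ∥ inner = 63 a6 fa ∥ b3.
Outer hash (tag): sum = 99+166+250+179 = 694; mod 256 = 182 → b6.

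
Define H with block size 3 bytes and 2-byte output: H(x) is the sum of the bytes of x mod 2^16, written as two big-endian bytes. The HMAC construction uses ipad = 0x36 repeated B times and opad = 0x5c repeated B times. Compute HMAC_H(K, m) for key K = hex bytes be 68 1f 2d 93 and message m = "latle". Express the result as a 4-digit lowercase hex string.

Key hex bytes be 68 1f 2d 93 is 5 bytes > B = 3, so hash it first: H(key) = 02 05, then zero-pad to 3 bytes: K' = 02 05 00.
K' ⊕ ipad = 34 33 36.  K' ⊕ opad = 5e 59 5c.
Inner input = (K'⊕ipad) ∥ m = 34 33 36 ∥ 6c 61 74 6c 65.
Inner hash: sum = 52+51+54+108+97+116+108+101 = 687 → 02 af.
Outer input = (K'⊕opad) ∥ inner = 5e 59 5c ∥ 02 af.
Outer hash (tag): sum = 94+89+92+2+175 = 452 → 01 c4.

01c4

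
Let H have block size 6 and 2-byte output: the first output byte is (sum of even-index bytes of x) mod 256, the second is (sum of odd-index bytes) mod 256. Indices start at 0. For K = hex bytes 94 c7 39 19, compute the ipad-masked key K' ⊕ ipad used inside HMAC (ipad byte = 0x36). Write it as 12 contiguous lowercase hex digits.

Key hex bytes 94 c7 39 19 is 4 bytes ≤ B = 6; zero-pad to 6 bytes: K' = 94 c7 39 19 00 00.
XOR each byte with 0x36: 94⊕36=a2, c7⊕36=f1, 39⊕36=0f, 19⊕36=2f, 00⊕36=36, 00⊕36=36.

a2f10f2f3636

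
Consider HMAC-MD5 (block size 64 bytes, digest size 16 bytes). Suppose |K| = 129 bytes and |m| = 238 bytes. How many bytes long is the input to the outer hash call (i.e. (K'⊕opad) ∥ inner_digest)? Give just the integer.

80

Key is 129 > 64 bytes, so it is hashed to 16 bytes then zero-padded to 64: |K'| = 64.
Outer input = (K'⊕opad) ∥ H(inner) → 64 + 16 = 80 bytes.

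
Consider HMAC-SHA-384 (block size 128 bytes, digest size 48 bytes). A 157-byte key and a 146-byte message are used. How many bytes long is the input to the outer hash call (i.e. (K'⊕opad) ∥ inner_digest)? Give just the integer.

Key is 157 > 128 bytes, so it is hashed to 48 bytes then zero-padded to 128: |K'| = 128.
Outer input = (K'⊕opad) ∥ H(inner) → 128 + 48 = 176 bytes.

176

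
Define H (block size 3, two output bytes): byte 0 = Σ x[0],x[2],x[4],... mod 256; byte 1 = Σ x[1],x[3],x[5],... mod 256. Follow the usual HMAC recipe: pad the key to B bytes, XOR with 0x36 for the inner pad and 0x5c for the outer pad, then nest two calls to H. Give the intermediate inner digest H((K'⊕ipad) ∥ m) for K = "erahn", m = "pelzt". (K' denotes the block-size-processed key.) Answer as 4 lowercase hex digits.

Key "erahn" = 65 72 61 68 6e is 5 bytes > B = 3, so hash it first: H(key) = 34 da, then zero-pad to 3 bytes: K' = 34 da 00.
K' ⊕ ipad = 02 ec 36.
Inner input = 02 ec 36 ∥ 70 65 6c 7a 74.
Inner hash: even-index sum = 279 mod 256 = 23; odd-index sum = 572 mod 256 = 60 → 17 3c.

173c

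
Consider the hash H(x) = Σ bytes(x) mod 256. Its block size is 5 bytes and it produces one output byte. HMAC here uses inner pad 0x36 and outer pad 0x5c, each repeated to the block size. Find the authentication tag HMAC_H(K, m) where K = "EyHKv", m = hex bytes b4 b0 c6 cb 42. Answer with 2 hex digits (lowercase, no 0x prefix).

Key "EyHKv" = 45 79 48 4b 76 is exactly B = 5 bytes: K' = 45 79 48 4b 76.
K' ⊕ ipad = 73 4f 7e 7d 40.  K' ⊕ opad = 19 25 14 17 2a.
Inner input = (K'⊕ipad) ∥ m = 73 4f 7e 7d 40 ∥ b4 b0 c6 cb 42.
Inner hash: sum = 115+79+126+125+64+180+176+198+203+66 = 1332; mod 256 = 52 → 34.
Outer input = (K'⊕opad) ∥ inner = 19 25 14 17 2a ∥ 34.
Outer hash (tag): sum = 25+37+20+23+42+52 = 199 → c7.

c7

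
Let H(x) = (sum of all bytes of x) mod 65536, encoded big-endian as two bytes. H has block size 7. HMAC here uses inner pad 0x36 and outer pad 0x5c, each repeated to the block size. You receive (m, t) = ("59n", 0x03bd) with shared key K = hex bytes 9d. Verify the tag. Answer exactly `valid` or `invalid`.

invalid

Key hex bytes 9d is 1 byte ≤ B = 7; zero-pad to 7 bytes: K' = 9d 00 00 00 00 00 00.
K' ⊕ ipad = ab 36 36 36 36 36 36; K' ⊕ opad = c1 5c 5c 5c 5c 5c 5c.
Inner hash: sum = 171+54+54+54+54+54+54+53+57+110 = 715 → 02 cb.
Outer hash (recomputed tag): sum = 193+92+92+92+92+92+92+2+203 = 950 → 03 b6.
Recomputed tag = 03b6; claimed = 03bd → mismatch.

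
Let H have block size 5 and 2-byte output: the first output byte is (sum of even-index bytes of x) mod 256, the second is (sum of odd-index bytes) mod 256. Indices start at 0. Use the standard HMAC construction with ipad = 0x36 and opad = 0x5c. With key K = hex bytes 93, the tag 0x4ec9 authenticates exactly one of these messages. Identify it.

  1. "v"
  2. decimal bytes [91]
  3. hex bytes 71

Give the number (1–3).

2

Key hex bytes 93 is 1 byte ≤ B = 5; zero-pad to 5 bytes: K' = 93 00 00 00 00.
K' ⊕ ipad = a5 36 36 36 36; K' ⊕ opad = cf 5c 5c 5c 5c.
m1: inner = H(a5 36 36 36 36 76) = 11 e2; tag = H(cf 5c 5c 5c 5c 11 e2) = 69c9
m2: inner = H(a5 36 36 36 36 5b) = 11 c7; tag = H(cf 5c 5c 5c 5c 11 c7) = 4ec9 ← matches
m3: inner = H(a5 36 36 36 36 71) = 11 dd; tag = H(cf 5c 5c 5c 5c 11 dd) = 64c9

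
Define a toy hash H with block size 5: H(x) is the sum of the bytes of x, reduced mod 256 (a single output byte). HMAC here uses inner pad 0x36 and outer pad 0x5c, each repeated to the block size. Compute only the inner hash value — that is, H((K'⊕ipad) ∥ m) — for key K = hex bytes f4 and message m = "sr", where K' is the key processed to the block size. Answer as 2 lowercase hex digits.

Key hex bytes f4 is 1 byte ≤ B = 5; zero-pad to 5 bytes: K' = f4 00 00 00 00.
K' ⊕ ipad = c2 36 36 36 36.
Inner input = c2 36 36 36 36 ∥ 73 72.
Inner hash: sum = 194+54+54+54+54+115+114 = 639; mod 256 = 127 → 7f.

7f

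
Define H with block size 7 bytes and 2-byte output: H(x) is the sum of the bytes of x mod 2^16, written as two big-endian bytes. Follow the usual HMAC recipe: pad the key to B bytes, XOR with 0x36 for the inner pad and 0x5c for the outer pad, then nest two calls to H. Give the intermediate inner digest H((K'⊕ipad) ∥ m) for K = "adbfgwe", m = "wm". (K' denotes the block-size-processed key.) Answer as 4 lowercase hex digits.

0316

Key "adbfgwe" = 61 64 62 66 67 77 65 is exactly B = 7 bytes: K' = 61 64 62 66 67 77 65.
K' ⊕ ipad = 57 52 54 50 51 41 53.
Inner input = 57 52 54 50 51 41 53 ∥ 77 6d.
Inner hash: sum = 87+82+84+80+81+65+83+119+109 = 790 → 03 16.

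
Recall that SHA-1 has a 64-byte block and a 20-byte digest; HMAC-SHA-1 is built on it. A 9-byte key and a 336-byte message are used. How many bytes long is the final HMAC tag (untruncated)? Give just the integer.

20

The tag is one SHA-1 digest: 20 bytes.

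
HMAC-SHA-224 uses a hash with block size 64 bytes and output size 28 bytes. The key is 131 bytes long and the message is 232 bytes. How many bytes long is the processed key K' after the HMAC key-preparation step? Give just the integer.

Key is 131 > 64 bytes, so it is hashed to 28 bytes then zero-padded to 64: |K'| = 64.

64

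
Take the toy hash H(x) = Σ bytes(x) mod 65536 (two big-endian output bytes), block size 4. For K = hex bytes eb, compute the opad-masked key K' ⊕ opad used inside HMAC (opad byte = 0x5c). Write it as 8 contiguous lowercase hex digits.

b75c5c5c

Key hex bytes eb is 1 byte ≤ B = 4; zero-pad to 4 bytes: K' = eb 00 00 00.
XOR each byte with 0x5c: eb⊕5c=b7, 00⊕5c=5c, 00⊕5c=5c, 00⊕5c=5c.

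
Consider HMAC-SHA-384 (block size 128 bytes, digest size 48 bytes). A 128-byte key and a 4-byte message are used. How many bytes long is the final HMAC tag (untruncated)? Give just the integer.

The tag is one SHA-384 digest: 48 bytes.

48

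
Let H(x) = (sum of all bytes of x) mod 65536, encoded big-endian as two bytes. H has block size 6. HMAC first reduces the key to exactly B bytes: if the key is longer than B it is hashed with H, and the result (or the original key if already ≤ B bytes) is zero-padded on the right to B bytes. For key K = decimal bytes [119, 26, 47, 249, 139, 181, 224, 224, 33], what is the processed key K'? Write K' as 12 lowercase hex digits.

04da00000000

|K| = 9 > B = 6, so first hash the key.
H(K): sum = 119+26+47+249+139+181+224+224+33 = 1242 → 04 da.
Zero-pad H(K) = 04 da to 6 bytes: K' = 04 da 00 00 00 00.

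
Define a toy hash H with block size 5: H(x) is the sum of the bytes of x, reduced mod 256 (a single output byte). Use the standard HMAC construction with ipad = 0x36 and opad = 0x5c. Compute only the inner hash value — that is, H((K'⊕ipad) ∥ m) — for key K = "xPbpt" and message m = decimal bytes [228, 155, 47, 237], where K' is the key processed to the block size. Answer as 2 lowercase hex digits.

Key "xPbpt" = 78 50 62 70 74 is exactly B = 5 bytes: K' = 78 50 62 70 74.
K' ⊕ ipad = 4e 66 54 46 42.
Inner input = 4e 66 54 46 42 ∥ e4 9b 2f ed.
Inner hash: sum = 78+102+84+70+66+228+155+47+237 = 1067; mod 256 = 43 → 2b.

2b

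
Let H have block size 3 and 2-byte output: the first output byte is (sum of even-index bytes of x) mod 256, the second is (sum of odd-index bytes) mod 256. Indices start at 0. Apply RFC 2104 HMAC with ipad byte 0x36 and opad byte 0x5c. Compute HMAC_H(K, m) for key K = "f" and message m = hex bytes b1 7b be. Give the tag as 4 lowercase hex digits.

3b5d

Key "f" = 66 is 1 byte ≤ B = 3; zero-pad to 3 bytes: K' = 66 00 00.
K' ⊕ ipad = 50 36 36.  K' ⊕ opad = 3a 5c 5c.
Inner input = (K'⊕ipad) ∥ m = 50 36 36 ∥ b1 7b be.
Inner hash: even-index sum = 257 mod 256 = 1; odd-index sum = 421 mod 256 = 165 → 01 a5.
Outer input = (K'⊕opad) ∥ inner = 3a 5c 5c ∥ 01 a5.
Outer hash (tag): even-index sum = 315 mod 256 = 59; odd-index sum = 93 mod 256 = 93 → 3b 5d.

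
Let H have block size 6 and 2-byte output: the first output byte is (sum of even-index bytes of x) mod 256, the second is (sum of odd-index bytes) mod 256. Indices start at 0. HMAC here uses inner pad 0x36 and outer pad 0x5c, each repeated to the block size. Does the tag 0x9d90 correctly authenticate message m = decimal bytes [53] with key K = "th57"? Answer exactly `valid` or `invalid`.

valid

Key "th57" = 74 68 35 37 is 4 bytes ≤ B = 6; zero-pad to 6 bytes: K' = 74 68 35 37 00 00.
K' ⊕ ipad = 42 5e 03 01 36 36; K' ⊕ opad = 28 34 69 6b 5c 5c.
Inner hash: even-index sum = 176 mod 256 = 176; odd-index sum = 149 mod 256 = 149 → b0 95.
Outer hash (recomputed tag): even-index sum = 413 mod 256 = 157; odd-index sum = 400 mod 256 = 144 → 9d 90.
Recomputed tag = 9d90; claimed = 9d90 → match.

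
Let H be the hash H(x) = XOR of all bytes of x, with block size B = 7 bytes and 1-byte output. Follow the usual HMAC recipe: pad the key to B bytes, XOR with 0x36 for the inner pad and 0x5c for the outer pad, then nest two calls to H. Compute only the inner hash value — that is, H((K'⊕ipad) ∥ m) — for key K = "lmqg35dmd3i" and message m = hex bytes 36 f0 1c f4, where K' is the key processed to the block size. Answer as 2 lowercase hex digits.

3e

Key "lmqg35dmd3i" = 6c 6d 71 67 33 35 64 6d 64 33 69 is 11 bytes > B = 7, so hash it first: H(key) = 26, then zero-pad to 7 bytes: K' = 26 00 00 00 00 00 00.
K' ⊕ ipad = 10 36 36 36 36 36 36.
Inner input = 10 36 36 36 36 36 36 ∥ 36 f0 1c f4.
Inner hash: XOR 10⊕36⊕36⊕36⊕36⊕36⊕36⊕36⊕f0⊕1c⊕f4 = 3e.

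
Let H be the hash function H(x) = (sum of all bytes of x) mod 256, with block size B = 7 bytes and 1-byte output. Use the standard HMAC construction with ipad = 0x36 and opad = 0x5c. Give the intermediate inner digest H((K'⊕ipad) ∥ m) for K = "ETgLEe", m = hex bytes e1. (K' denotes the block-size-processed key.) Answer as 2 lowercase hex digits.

Key "ETgLEe" = 45 54 67 4c 45 65 is 6 bytes ≤ B = 7; zero-pad to 7 bytes: K' = 45 54 67 4c 45 65 00.
K' ⊕ ipad = 73 62 51 7a 73 53 36.
Inner input = 73 62 51 7a 73 53 36 ∥ e1.
Inner hash: sum = 115+98+81+122+115+83+54+225 = 893; mod 256 = 125 → 7d.

7d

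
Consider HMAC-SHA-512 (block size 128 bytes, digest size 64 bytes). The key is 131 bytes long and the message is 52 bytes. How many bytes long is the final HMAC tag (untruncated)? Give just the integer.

64

The tag is one SHA-512 digest: 64 bytes.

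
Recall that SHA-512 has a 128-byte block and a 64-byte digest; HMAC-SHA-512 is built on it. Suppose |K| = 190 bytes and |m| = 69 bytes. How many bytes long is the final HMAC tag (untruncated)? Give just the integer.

64

The tag is one SHA-512 digest: 64 bytes.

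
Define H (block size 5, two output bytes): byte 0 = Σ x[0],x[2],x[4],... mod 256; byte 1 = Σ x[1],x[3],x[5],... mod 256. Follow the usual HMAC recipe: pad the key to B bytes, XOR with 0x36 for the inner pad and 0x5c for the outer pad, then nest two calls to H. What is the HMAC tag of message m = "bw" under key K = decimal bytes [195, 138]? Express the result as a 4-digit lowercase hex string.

Key decimal bytes [195, 138] = c3 8a is 2 bytes ≤ B = 5; zero-pad to 5 bytes: K' = c3 8a 00 00 00.
K' ⊕ ipad = f5 bc 36 36 36.  K' ⊕ opad = 9f d6 5c 5c 5c.
Inner input = (K'⊕ipad) ∥ m = f5 bc 36 36 36 ∥ 62 77.
Inner hash: even-index sum = 472 mod 256 = 216; odd-index sum = 340 mod 256 = 84 → d8 54.
Outer input = (K'⊕opad) ∥ inner = 9f d6 5c 5c 5c ∥ d8 54.
Outer hash (tag): even-index sum = 427 mod 256 = 171; odd-index sum = 522 mod 256 = 10 → ab 0a.

ab0a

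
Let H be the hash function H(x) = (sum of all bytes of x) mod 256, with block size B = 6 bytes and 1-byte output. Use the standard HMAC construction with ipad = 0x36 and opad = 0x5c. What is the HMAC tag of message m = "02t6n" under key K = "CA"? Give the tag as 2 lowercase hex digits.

Key "CA" = 43 41 is 2 bytes ≤ B = 6; zero-pad to 6 bytes: K' = 43 41 00 00 00 00.
K' ⊕ ipad = 75 77 36 36 36 36.  K' ⊕ opad = 1f 1d 5c 5c 5c 5c.
Inner input = (K'⊕ipad) ∥ m = 75 77 36 36 36 36 ∥ 30 32 74 36 6e.
Inner hash: sum = 117+119+54+54+54+54+48+50+116+54+110 = 830; mod 256 = 62 → 3e.
Outer input = (K'⊕opad) ∥ inner = 1f 1d 5c 5c 5c 5c ∥ 3e.
Outer hash (tag): sum = 31+29+92+92+92+92+62 = 490; mod 256 = 234 → ea.

ea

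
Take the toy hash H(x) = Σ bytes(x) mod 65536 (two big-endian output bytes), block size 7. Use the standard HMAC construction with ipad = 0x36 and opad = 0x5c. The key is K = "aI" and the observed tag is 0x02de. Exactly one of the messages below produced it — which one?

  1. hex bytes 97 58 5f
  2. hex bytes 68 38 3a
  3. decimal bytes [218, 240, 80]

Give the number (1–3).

2

Key "aI" = 61 49 is 2 bytes ≤ B = 7; zero-pad to 7 bytes: K' = 61 49 00 00 00 00 00.
K' ⊕ ipad = 57 7f 36 36 36 36 36; K' ⊕ opad = 3d 15 5c 5c 5c 5c 5c.
m1: inner = H(57 7f 36 36 36 36 36 97 58 5f) = 03 32; tag = H(3d 15 5c 5c 5c 5c 5c 03 32) = 0253
m2: inner = H(57 7f 36 36 36 36 36 68 38 3a) = 02 be; tag = H(3d 15 5c 5c 5c 5c 5c 02 be) = 02de ← matches
m3: inner = H(57 7f 36 36 36 36 36 da f0 50) = 03 fe; tag = H(3d 15 5c 5c 5c 5c 5c 03 fe) = 031f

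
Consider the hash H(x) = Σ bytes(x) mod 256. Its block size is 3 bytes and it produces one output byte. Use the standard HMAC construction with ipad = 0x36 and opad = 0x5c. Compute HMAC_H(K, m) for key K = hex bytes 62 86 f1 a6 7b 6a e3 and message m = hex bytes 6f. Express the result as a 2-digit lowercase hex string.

Key hex bytes 62 86 f1 a6 7b 6a e3 is 7 bytes > B = 3, so hash it first: H(key) = 47, then zero-pad to 3 bytes: K' = 47 00 00.
K' ⊕ ipad = 71 36 36.  K' ⊕ opad = 1b 5c 5c.
Inner input = (K'⊕ipad) ∥ m = 71 36 36 ∥ 6f.
Inner hash: sum = 113+54+54+111 = 332; mod 256 = 76 → 4c.
Outer input = (K'⊕opad) ∥ inner = 1b 5c 5c ∥ 4c.
Outer hash (tag): sum = 27+92+92+76 = 287; mod 256 = 31 → 1f.

1f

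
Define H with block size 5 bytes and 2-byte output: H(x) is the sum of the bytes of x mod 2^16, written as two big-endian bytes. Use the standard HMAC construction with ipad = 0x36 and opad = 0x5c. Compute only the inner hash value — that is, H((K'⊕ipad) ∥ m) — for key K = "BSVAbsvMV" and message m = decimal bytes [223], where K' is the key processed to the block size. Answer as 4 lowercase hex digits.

01e2

Key "BSVAbsvMV" = 42 53 56 41 62 73 76 4d 56 is 9 bytes > B = 5, so hash it first: H(key) = 03 1a, then zero-pad to 5 bytes: K' = 03 1a 00 00 00.
K' ⊕ ipad = 35 2c 36 36 36.
Inner input = 35 2c 36 36 36 ∥ df.
Inner hash: sum = 53+44+54+54+54+223 = 482 → 01 e2.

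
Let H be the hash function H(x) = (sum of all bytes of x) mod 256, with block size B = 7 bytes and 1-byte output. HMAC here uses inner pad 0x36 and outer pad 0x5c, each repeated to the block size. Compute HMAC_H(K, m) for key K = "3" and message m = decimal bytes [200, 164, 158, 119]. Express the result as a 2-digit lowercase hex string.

61

Key "3" = 33 is 1 byte ≤ B = 7; zero-pad to 7 bytes: K' = 33 00 00 00 00 00 00.
K' ⊕ ipad = 05 36 36 36 36 36 36.  K' ⊕ opad = 6f 5c 5c 5c 5c 5c 5c.
Inner input = (K'⊕ipad) ∥ m = 05 36 36 36 36 36 36 ∥ c8 a4 9e 77.
Inner hash: sum = 5+54+54+54+54+54+54+200+164+158+119 = 970; mod 256 = 202 → ca.
Outer input = (K'⊕opad) ∥ inner = 6f 5c 5c 5c 5c 5c 5c ∥ ca.
Outer hash (tag): sum = 111+92+92+92+92+92+92+202 = 865; mod 256 = 97 → 61.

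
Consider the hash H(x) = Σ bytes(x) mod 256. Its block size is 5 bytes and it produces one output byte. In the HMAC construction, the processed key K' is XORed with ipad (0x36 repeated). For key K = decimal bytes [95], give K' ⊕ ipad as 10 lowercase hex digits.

Key decimal bytes [95] = 5f is 1 byte ≤ B = 5; zero-pad to 5 bytes: K' = 5f 00 00 00 00.
XOR each byte with 0x36: 5f⊕36=69, 00⊕36=36, 00⊕36=36, 00⊕36=36, 00⊕36=36.

6936363636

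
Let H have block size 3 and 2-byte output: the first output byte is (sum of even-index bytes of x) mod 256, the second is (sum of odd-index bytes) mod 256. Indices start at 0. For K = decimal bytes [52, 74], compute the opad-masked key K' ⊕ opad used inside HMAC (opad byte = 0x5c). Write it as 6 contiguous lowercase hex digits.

Key decimal bytes [52, 74] = 34 4a is 2 bytes ≤ B = 3; zero-pad to 3 bytes: K' = 34 4a 00.
XOR each byte with 0x5c: 34⊕5c=68, 4a⊕5c=16, 00⊕5c=5c.

68165c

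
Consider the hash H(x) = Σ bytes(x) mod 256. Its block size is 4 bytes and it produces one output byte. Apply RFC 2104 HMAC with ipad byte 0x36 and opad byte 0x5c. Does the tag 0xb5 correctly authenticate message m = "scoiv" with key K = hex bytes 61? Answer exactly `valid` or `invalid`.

invalid

Key hex bytes 61 is 1 byte ≤ B = 4; zero-pad to 4 bytes: K' = 61 00 00 00.
K' ⊕ ipad = 57 36 36 36; K' ⊕ opad = 3d 5c 5c 5c.
Inner hash: sum = 87+54+54+54+115+99+111+105+118 = 797; mod 256 = 29 → 1d.
Outer hash (recomputed tag): sum = 61+92+92+92+29 = 366; mod 256 = 110 → 6e.
Recomputed tag = 6e; claimed = b5 → mismatch.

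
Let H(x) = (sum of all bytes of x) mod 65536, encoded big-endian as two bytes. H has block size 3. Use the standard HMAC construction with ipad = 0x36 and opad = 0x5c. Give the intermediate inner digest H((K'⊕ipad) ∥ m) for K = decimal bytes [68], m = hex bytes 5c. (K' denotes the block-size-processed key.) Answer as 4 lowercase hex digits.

013a

Key decimal bytes [68] = 44 is 1 byte ≤ B = 3; zero-pad to 3 bytes: K' = 44 00 00.
K' ⊕ ipad = 72 36 36.
Inner input = 72 36 36 ∥ 5c.
Inner hash: sum = 114+54+54+92 = 314 → 01 3a.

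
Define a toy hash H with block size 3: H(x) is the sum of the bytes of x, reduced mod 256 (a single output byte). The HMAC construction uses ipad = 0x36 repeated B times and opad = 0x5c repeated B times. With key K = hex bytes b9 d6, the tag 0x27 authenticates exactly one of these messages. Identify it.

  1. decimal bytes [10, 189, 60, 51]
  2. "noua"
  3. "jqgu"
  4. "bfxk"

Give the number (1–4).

Key hex bytes b9 d6 is 2 bytes ≤ B = 3; zero-pad to 3 bytes: K' = b9 d6 00.
K' ⊕ ipad = 8f e0 36; K' ⊕ opad = e5 8a 5c.
m1: inner = H(8f e0 36 0a bd 3c 33) = db; tag = H(e5 8a 5c db) = a6
m2: inner = H(8f e0 36 6e 6f 75 61) = 58; tag = H(e5 8a 5c 58) = 23
m3: inner = H(8f e0 36 6a 71 67 75) = 5c; tag = H(e5 8a 5c 5c) = 27 ← matches
m4: inner = H(8f e0 36 62 66 78 6b) = 50; tag = H(e5 8a 5c 50) = 1b

3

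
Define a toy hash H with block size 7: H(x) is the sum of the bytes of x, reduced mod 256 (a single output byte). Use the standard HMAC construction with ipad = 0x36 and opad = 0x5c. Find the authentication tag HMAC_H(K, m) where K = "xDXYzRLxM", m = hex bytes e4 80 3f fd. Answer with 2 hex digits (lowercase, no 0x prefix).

Key "xDXYzRLxM" = 78 44 58 59 7a 52 4c 78 4d is 9 bytes > B = 7, so hash it first: H(key) = 4a, then zero-pad to 7 bytes: K' = 4a 00 00 00 00 00 00.
K' ⊕ ipad = 7c 36 36 36 36 36 36.  K' ⊕ opad = 16 5c 5c 5c 5c 5c 5c.
Inner input = (K'⊕ipad) ∥ m = 7c 36 36 36 36 36 36 ∥ e4 80 3f fd.
Inner hash: sum = 124+54+54+54+54+54+54+228+128+63+253 = 1120; mod 256 = 96 → 60.
Outer input = (K'⊕opad) ∥ inner = 16 5c 5c 5c 5c 5c 5c ∥ 60.
Outer hash (tag): sum = 22+92+92+92+92+92+92+96 = 670; mod 256 = 158 → 9e.

9e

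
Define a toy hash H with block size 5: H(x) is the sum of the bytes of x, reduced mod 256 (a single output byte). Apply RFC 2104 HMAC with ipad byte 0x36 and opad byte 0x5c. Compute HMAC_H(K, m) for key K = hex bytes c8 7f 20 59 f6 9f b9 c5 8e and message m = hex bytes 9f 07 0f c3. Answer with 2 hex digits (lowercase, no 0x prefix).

54

Key hex bytes c8 7f 20 59 f6 9f b9 c5 8e is 9 bytes > B = 5, so hash it first: H(key) = 61, then zero-pad to 5 bytes: K' = 61 00 00 00 00.
K' ⊕ ipad = 57 36 36 36 36.  K' ⊕ opad = 3d 5c 5c 5c 5c.
Inner input = (K'⊕ipad) ∥ m = 57 36 36 36 36 ∥ 9f 07 0f c3.
Inner hash: sum = 87+54+54+54+54+159+7+15+195 = 679; mod 256 = 167 → a7.
Outer input = (K'⊕opad) ∥ inner = 3d 5c 5c 5c 5c ∥ a7.
Outer hash (tag): sum = 61+92+92+92+92+167 = 596; mod 256 = 84 → 54.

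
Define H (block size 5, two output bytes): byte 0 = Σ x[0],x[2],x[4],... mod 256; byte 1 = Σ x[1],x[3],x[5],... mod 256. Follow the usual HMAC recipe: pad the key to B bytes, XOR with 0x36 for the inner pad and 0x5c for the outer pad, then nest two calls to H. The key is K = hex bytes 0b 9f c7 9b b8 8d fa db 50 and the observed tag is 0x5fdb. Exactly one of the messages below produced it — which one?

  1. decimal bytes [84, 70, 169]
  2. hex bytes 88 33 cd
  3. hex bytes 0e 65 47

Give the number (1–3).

2

Key hex bytes 0b 9f c7 9b b8 8d fa db 50 is 9 bytes > B = 5, so hash it first: H(key) = d4 a2, then zero-pad to 5 bytes: K' = d4 a2 00 00 00.
K' ⊕ ipad = e2 94 36 36 36; K' ⊕ opad = 88 fe 5c 5c 5c.
m1: inner = H(e2 94 36 36 36 54 46 a9) = 94 c7; tag = H(88 fe 5c 5c 5c 94 c7) = 07ee
m2: inner = H(e2 94 36 36 36 88 33 cd) = 81 1f; tag = H(88 fe 5c 5c 5c 81 1f) = 5fdb ← matches
m3: inner = H(e2 94 36 36 36 0e 65 47) = b3 1f; tag = H(88 fe 5c 5c 5c b3 1f) = 5f0d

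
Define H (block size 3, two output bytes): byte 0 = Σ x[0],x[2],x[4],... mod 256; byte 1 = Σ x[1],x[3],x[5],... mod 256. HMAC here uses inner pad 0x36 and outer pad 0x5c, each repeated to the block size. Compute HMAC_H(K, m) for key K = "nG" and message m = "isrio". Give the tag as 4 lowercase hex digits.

4985

Key "nG" = 6e 47 is 2 bytes ≤ B = 3; zero-pad to 3 bytes: K' = 6e 47 00.
K' ⊕ ipad = 58 71 36.  K' ⊕ opad = 32 1b 5c.
Inner input = (K'⊕ipad) ∥ m = 58 71 36 ∥ 69 73 72 69 6f.
Inner hash: even-index sum = 362 mod 256 = 106; odd-index sum = 443 mod 256 = 187 → 6a bb.
Outer input = (K'⊕opad) ∥ inner = 32 1b 5c ∥ 6a bb.
Outer hash (tag): even-index sum = 329 mod 256 = 73; odd-index sum = 133 mod 256 = 133 → 49 85.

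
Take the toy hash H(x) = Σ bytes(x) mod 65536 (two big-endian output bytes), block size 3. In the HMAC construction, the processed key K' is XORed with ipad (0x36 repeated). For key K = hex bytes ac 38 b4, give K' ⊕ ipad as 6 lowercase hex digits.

Key hex bytes ac 38 b4 is exactly B = 3 bytes: K' = ac 38 b4.
XOR each byte with 0x36: ac⊕36=9a, 38⊕36=0e, b4⊕36=82.

9a0e82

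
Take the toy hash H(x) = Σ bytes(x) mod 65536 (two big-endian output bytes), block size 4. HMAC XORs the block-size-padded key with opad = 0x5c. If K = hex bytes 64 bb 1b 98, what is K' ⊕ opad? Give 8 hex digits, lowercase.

Key hex bytes 64 bb 1b 98 is exactly B = 4 bytes: K' = 64 bb 1b 98.
XOR each byte with 0x5c: 64⊕5c=38, bb⊕5c=e7, 1b⊕5c=47, 98⊕5c=c4.

38e747c4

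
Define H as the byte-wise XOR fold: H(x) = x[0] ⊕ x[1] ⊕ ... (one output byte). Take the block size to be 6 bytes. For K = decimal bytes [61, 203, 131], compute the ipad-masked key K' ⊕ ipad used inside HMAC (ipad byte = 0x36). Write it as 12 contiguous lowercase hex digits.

Key decimal bytes [61, 203, 131] = 3d cb 83 is 3 bytes ≤ B = 6; zero-pad to 6 bytes: K' = 3d cb 83 00 00 00.
XOR each byte with 0x36: 3d⊕36=0b, cb⊕36=fd, 83⊕36=b5, 00⊕36=36, 00⊕36=36, 00⊕36=36.

0bfdb5363636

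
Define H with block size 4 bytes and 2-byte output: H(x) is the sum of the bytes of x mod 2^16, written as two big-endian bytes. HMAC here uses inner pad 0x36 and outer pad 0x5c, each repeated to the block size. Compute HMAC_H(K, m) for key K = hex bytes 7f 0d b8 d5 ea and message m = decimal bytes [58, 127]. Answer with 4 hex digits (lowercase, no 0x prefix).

Key hex bytes 7f 0d b8 d5 ea is 5 bytes > B = 4, so hash it first: H(key) = 03 03, then zero-pad to 4 bytes: K' = 03 03 00 00.
K' ⊕ ipad = 35 35 36 36.  K' ⊕ opad = 5f 5f 5c 5c.
Inner input = (K'⊕ipad) ∥ m = 35 35 36 36 ∥ 3a 7f.
Inner hash: sum = 53+53+54+54+58+127 = 399 → 01 8f.
Outer input = (K'⊕opad) ∥ inner = 5f 5f 5c 5c ∥ 01 8f.
Outer hash (tag): sum = 95+95+92+92+1+143 = 518 → 02 06.

0206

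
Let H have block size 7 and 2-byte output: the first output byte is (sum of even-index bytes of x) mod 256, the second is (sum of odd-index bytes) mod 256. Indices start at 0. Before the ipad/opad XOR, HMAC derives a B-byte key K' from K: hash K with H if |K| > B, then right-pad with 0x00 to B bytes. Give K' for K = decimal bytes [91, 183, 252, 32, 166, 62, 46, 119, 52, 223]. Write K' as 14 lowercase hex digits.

|K| = 10 > B = 7, so first hash the key.
H(K): even-index sum = 607 mod 256 = 95; odd-index sum = 619 mod 256 = 107 → 5f 6b.
Zero-pad H(K) = 5f 6b to 7 bytes: K' = 5f 6b 00 00 00 00 00.

5f6b0000000000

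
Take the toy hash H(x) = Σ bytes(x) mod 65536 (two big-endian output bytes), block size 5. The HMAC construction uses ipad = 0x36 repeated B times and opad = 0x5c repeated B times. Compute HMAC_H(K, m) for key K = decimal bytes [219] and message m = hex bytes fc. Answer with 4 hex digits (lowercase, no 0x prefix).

02ba

Key decimal bytes [219] = db is 1 byte ≤ B = 5; zero-pad to 5 bytes: K' = db 00 00 00 00.
K' ⊕ ipad = ed 36 36 36 36.  K' ⊕ opad = 87 5c 5c 5c 5c.
Inner input = (K'⊕ipad) ∥ m = ed 36 36 36 36 ∥ fc.
Inner hash: sum = 237+54+54+54+54+252 = 705 → 02 c1.
Outer input = (K'⊕opad) ∥ inner = 87 5c 5c 5c 5c ∥ 02 c1.
Outer hash (tag): sum = 135+92+92+92+92+2+193 = 698 → 02 ba.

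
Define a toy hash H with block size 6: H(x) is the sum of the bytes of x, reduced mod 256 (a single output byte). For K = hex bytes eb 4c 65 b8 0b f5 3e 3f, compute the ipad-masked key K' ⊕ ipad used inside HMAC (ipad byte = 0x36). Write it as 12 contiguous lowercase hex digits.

e73636363636

Key hex bytes eb 4c 65 b8 0b f5 3e 3f is 8 bytes > B = 6, so hash it first: H(key) = d1, then zero-pad to 6 bytes: K' = d1 00 00 00 00 00.
XOR each byte with 0x36: d1⊕36=e7, 00⊕36=36, 00⊕36=36, 00⊕36=36, 00⊕36=36, 00⊕36=36.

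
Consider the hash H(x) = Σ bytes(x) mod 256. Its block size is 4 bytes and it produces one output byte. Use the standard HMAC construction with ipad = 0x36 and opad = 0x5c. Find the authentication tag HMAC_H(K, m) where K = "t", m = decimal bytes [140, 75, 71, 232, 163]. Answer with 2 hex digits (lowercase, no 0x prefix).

c9

Key "t" = 74 is 1 byte ≤ B = 4; zero-pad to 4 bytes: K' = 74 00 00 00.
K' ⊕ ipad = 42 36 36 36.  K' ⊕ opad = 28 5c 5c 5c.
Inner input = (K'⊕ipad) ∥ m = 42 36 36 36 ∥ 8c 4b 47 e8 a3.
Inner hash: sum = 66+54+54+54+140+75+71+232+163 = 909; mod 256 = 141 → 8d.
Outer input = (K'⊕opad) ∥ inner = 28 5c 5c 5c ∥ 8d.
Outer hash (tag): sum = 40+92+92+92+141 = 457; mod 256 = 201 → c9.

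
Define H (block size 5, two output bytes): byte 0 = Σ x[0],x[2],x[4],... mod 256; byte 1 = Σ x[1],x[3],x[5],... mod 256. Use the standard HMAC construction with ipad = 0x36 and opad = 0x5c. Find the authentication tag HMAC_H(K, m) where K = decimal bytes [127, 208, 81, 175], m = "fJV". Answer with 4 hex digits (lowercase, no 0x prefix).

c7af

Key decimal bytes [127, 208, 81, 175] = 7f d0 51 af is 4 bytes ≤ B = 5; zero-pad to 5 bytes: K' = 7f d0 51 af 00.
K' ⊕ ipad = 49 e6 67 99 36.  K' ⊕ opad = 23 8c 0d f3 5c.
Inner input = (K'⊕ipad) ∥ m = 49 e6 67 99 36 ∥ 66 4a 56.
Inner hash: even-index sum = 304 mod 256 = 48; odd-index sum = 571 mod 256 = 59 → 30 3b.
Outer input = (K'⊕opad) ∥ inner = 23 8c 0d f3 5c ∥ 30 3b.
Outer hash (tag): even-index sum = 199 mod 256 = 199; odd-index sum = 431 mod 256 = 175 → c7 af.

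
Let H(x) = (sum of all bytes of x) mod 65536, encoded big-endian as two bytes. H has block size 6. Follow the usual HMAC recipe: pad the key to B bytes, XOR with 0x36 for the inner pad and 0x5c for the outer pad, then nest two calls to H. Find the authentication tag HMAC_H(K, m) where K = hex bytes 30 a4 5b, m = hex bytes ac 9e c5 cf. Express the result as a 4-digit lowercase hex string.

0308

Key hex bytes 30 a4 5b is 3 bytes ≤ B = 6; zero-pad to 6 bytes: K' = 30 a4 5b 00 00 00.
K' ⊕ ipad = 06 92 6d 36 36 36.  K' ⊕ opad = 6c f8 07 5c 5c 5c.
Inner input = (K'⊕ipad) ∥ m = 06 92 6d 36 36 36 ∥ ac 9e c5 cf.
Inner hash: sum = 6+146+109+54+54+54+172+158+197+207 = 1157 → 04 85.
Outer input = (K'⊕opad) ∥ inner = 6c f8 07 5c 5c 5c ∥ 04 85.
Outer hash (tag): sum = 108+248+7+92+92+92+4+133 = 776 → 03 08.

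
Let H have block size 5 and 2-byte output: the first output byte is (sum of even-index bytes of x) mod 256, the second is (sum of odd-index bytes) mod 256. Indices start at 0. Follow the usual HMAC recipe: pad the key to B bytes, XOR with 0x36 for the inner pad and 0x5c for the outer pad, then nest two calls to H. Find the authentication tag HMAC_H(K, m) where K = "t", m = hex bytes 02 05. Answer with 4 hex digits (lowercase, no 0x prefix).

Key "t" = 74 is 1 byte ≤ B = 5; zero-pad to 5 bytes: K' = 74 00 00 00 00.
K' ⊕ ipad = 42 36 36 36 36.  K' ⊕ opad = 28 5c 5c 5c 5c.
Inner input = (K'⊕ipad) ∥ m = 42 36 36 36 36 ∥ 02 05.
Inner hash: even-index sum = 179 mod 256 = 179; odd-index sum = 110 mod 256 = 110 → b3 6e.
Outer input = (K'⊕opad) ∥ inner = 28 5c 5c 5c 5c ∥ b3 6e.
Outer hash (tag): even-index sum = 334 mod 256 = 78; odd-index sum = 363 mod 256 = 107 → 4e 6b.

4e6b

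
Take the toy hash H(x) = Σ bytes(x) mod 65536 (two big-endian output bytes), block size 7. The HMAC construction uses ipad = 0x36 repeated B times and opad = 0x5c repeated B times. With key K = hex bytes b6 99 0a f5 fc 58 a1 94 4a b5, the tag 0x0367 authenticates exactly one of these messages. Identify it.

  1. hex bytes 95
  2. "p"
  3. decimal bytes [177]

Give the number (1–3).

Key hex bytes b6 99 0a f5 fc 58 a1 94 4a b5 is 10 bytes > B = 7, so hash it first: H(key) = 05 d6, then zero-pad to 7 bytes: K' = 05 d6 00 00 00 00 00.
K' ⊕ ipad = 33 e0 36 36 36 36 36; K' ⊕ opad = 59 8a 5c 5c 5c 5c 5c.
m1: inner = H(33 e0 36 36 36 36 36 95) = 02 b6; tag = H(59 8a 5c 5c 5c 5c 5c 02 b6) = 0367 ← matches
m2: inner = H(33 e0 36 36 36 36 36 70) = 02 91; tag = H(59 8a 5c 5c 5c 5c 5c 02 91) = 0342
m3: inner = H(33 e0 36 36 36 36 36 b1) = 02 d2; tag = H(59 8a 5c 5c 5c 5c 5c 02 d2) = 0383

1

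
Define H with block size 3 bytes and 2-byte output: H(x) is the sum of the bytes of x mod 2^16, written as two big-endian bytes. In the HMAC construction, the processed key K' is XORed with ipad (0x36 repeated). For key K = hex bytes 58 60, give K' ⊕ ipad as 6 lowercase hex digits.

6e5636

Key hex bytes 58 60 is 2 bytes ≤ B = 3; zero-pad to 3 bytes: K' = 58 60 00.
XOR each byte with 0x36: 58⊕36=6e, 60⊕36=56, 00⊕36=36.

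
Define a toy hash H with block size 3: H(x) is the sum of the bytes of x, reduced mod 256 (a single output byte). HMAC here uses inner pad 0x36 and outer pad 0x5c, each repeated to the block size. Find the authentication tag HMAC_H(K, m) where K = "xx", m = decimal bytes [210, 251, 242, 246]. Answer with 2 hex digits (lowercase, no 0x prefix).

Key "xx" = 78 78 is 2 bytes ≤ B = 3; zero-pad to 3 bytes: K' = 78 78 00.
K' ⊕ ipad = 4e 4e 36.  K' ⊕ opad = 24 24 5c.
Inner input = (K'⊕ipad) ∥ m = 4e 4e 36 ∥ d2 fb f2 f6.
Inner hash: sum = 78+78+54+210+251+242+246 = 1159; mod 256 = 135 → 87.
Outer input = (K'⊕opad) ∥ inner = 24 24 5c ∥ 87.
Outer hash (tag): sum = 36+36+92+135 = 299; mod 256 = 43 → 2b.

2b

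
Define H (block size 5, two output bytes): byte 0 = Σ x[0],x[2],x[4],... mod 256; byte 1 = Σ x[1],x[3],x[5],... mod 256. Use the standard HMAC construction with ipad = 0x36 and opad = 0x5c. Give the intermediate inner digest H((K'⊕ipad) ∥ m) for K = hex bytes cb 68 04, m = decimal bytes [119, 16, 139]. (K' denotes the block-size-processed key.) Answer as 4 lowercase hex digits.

7596

Key hex bytes cb 68 04 is 3 bytes ≤ B = 5; zero-pad to 5 bytes: K' = cb 68 04 00 00.
K' ⊕ ipad = fd 5e 32 36 36.
Inner input = fd 5e 32 36 36 ∥ 77 10 8b.
Inner hash: even-index sum = 373 mod 256 = 117; odd-index sum = 406 mod 256 = 150 → 75 96.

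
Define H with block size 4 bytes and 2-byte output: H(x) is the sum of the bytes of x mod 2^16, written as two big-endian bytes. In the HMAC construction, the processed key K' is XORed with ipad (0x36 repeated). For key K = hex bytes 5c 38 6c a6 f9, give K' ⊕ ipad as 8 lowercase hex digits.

Key hex bytes 5c 38 6c a6 f9 is 5 bytes > B = 4, so hash it first: H(key) = 02 9f, then zero-pad to 4 bytes: K' = 02 9f 00 00.
XOR each byte with 0x36: 02⊕36=34, 9f⊕36=a9, 00⊕36=36, 00⊕36=36.

34a93636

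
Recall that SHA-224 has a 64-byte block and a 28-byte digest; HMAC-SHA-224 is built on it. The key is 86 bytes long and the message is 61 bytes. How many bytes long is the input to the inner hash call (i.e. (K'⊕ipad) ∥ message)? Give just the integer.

125

Key is 86 > 64 bytes, so it is hashed to 28 bytes then zero-padded to 64: |K'| = 64.
Inner input = (K'⊕ipad) ∥ m → 64 + 61 = 125 bytes.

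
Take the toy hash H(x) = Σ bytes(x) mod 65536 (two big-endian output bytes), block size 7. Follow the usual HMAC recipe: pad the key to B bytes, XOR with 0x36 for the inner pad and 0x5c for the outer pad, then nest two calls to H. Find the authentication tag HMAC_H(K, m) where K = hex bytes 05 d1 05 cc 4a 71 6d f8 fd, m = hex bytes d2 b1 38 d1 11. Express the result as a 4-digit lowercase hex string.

Key hex bytes 05 d1 05 cc 4a 71 6d f8 fd is 9 bytes > B = 7, so hash it first: H(key) = 04 c4, then zero-pad to 7 bytes: K' = 04 c4 00 00 00 00 00.
K' ⊕ ipad = 32 f2 36 36 36 36 36.  K' ⊕ opad = 58 98 5c 5c 5c 5c 5c.
Inner input = (K'⊕ipad) ∥ m = 32 f2 36 36 36 36 36 ∥ d2 b1 38 d1 11.
Inner hash: sum = 50+242+54+54+54+54+54+210+177+56+209+17 = 1231 → 04 cf.
Outer input = (K'⊕opad) ∥ inner = 58 98 5c 5c 5c 5c 5c ∥ 04 cf.
Outer hash (tag): sum = 88+152+92+92+92+92+92+4+207 = 911 → 03 8f.

038f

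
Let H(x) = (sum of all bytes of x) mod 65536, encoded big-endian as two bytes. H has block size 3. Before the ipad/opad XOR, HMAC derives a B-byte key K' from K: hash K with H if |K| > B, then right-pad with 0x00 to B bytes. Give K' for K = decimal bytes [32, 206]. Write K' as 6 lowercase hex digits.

20ce00

Key decimal bytes [32, 206] = 20 ce is 2 bytes ≤ B = 3; zero-pad to 3 bytes: K' = 20 ce 00.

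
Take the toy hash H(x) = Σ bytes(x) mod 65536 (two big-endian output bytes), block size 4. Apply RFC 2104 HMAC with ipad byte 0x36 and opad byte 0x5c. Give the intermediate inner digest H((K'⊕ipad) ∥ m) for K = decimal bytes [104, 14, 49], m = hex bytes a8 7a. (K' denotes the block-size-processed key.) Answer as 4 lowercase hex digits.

01f5

Key decimal bytes [104, 14, 49] = 68 0e 31 is 3 bytes ≤ B = 4; zero-pad to 4 bytes: K' = 68 0e 31 00.
K' ⊕ ipad = 5e 38 07 36.
Inner input = 5e 38 07 36 ∥ a8 7a.
Inner hash: sum = 94+56+7+54+168+122 = 501 → 01 f5.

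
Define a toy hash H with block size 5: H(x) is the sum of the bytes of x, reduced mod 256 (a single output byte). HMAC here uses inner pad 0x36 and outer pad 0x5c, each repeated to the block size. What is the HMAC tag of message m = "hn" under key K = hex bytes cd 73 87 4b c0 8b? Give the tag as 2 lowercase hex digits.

8a

Key hex bytes cd 73 87 4b c0 8b is 6 bytes > B = 5, so hash it first: H(key) = 5d, then zero-pad to 5 bytes: K' = 5d 00 00 00 00.
K' ⊕ ipad = 6b 36 36 36 36.  K' ⊕ opad = 01 5c 5c 5c 5c.
Inner input = (K'⊕ipad) ∥ m = 6b 36 36 36 36 ∥ 68 6e.
Inner hash: sum = 107+54+54+54+54+104+110 = 537; mod 256 = 25 → 19.
Outer input = (K'⊕opad) ∥ inner = 01 5c 5c 5c 5c ∥ 19.
Outer hash (tag): sum = 1+92+92+92+92+25 = 394; mod 256 = 138 → 8a.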